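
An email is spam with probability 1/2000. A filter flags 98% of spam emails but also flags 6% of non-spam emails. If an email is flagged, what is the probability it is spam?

Let D = the rare event, + = positive/flagged.
P(D) = 1/2000
P(+|D) = 98/100 = 49/50
P(+|D') = 6/100 = 3/50
P(+) = P(+|D)P(D) + P(+|D')P(D')
     = \frac{49}{50} × \frac{1}{2000} + \frac{3}{50} × \frac{1999}{2000}
     = \frac{3023}{50000}
P(D|+) = P(+|D)P(D)/P(+) = \frac{49}{6046}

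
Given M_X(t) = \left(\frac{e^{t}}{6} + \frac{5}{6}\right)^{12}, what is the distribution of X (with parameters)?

The MGF M(t) = \left(\frac{e^{t}}{6} + \frac{5}{6}\right)^{12} is the standard form for the Binomial distribution.
Comparing with the known MGF formula identifies: Binomial(n=12, p=1/6)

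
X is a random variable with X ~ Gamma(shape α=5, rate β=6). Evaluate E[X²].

Using the identity E[X²] = Var(X) + (E[X])²:
E[X] = \frac{5}{6}
Var(X) = \frac{5}{36}
E[X²] = \frac{5}{36} + (\frac{5}{6})²
= \frac{5}{6}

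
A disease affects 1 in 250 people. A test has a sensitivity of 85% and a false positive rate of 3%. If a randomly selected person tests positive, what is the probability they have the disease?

Let D = the rare event, + = positive/flagged.
P(D) = 1/250
P(+|D) = 85/100 = 17/20
P(+|D') = 3/100
P(+) = P(+|D)P(D) + P(+|D')P(D')
     = \frac{17}{20} × \frac{1}{250} + \frac{3}{100} × \frac{249}{250}
     = \frac{104}{3125}
P(D|+) = P(+|D)P(D)/P(+) = \frac{85}{832}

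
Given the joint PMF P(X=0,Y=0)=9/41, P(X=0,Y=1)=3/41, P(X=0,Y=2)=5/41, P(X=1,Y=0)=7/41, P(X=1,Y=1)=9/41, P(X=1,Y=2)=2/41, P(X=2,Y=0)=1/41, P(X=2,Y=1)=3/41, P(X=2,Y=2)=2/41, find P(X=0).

P(X=0) = P(X=0,Y=0) + P(X=0,Y=1) + P(X=0,Y=2)
= 9/41 + 3/41 + 5/41
= 17/41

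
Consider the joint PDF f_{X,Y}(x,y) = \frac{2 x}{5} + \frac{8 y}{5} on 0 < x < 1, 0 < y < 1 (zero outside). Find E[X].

E[X] = ∫_0^1 ∫_0^1 x × f(x,y) dy dx
= ∫_0^1 ∫_0^1 x × (\frac{2 x}{5} + \frac{8 y}{5}) dy dx
= \frac{8}{15}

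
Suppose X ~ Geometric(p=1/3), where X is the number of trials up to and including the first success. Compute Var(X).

For X ~ Geometric(p=1/3), where X is the number of trials up to and including the first success:
Var(X) = 6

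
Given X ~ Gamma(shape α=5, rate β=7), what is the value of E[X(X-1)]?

E[X(X-1)] = E[X² - X] = E[X²] - E[X]
E[X] = \frac{5}{7}
E[X²] = Var(X) + (E[X])² = \frac{5}{49} + (\frac{5}{7})² = \frac{30}{49}
E[X(X-1)] = \frac{30}{49} - \frac{5}{7} = - \frac{5}{49}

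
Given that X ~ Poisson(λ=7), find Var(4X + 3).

For X ~ Poisson(λ=7):
Var(X) = 7
Var(4X + 3) = (4)² × Var(X) = 16 × 7 = 112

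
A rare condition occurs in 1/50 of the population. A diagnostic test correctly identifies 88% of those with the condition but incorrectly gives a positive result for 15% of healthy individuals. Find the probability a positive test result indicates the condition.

Let D = the rare event, + = positive/flagged.
P(D) = 1/50
P(+|D) = 88/100 = 22/25
P(+|D') = 15/100 = 3/20
P(+) = P(+|D)P(D) + P(+|D')P(D')
     = \frac{22}{25} × \frac{1}{50} + \frac{3}{20} × \frac{49}{50}
     = \frac{823}{5000}
P(D|+) = P(+|D)P(D)/P(+) = \frac{88}{823}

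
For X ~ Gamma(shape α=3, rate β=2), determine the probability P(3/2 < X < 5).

P(3/2 < X < 5) = ∫_{3/2}^{5} f(x) dx
where f(x) = 4 x^{2} e^{- 2 x}
= \frac{-122 + 17 e^{7}}{2 e^{10}}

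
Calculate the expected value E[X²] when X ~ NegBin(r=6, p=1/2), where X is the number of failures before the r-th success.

Using the identity E[X²] = Var(X) + (E[X])²:
E[X] = 6
Var(X) = 12
E[X²] = 12 + (6)²
= 48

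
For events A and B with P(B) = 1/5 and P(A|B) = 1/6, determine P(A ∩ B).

By definition, P(A|B) = P(A ∩ B) / P(B)
So P(A ∩ B) = P(A|B) × P(B)
= 1/6 × 1/5
= 1/30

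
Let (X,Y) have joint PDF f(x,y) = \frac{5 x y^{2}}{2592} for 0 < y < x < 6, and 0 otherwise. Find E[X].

f_X(x) = ∫_0^x \frac{5 x y^{2}}{2592} dy = \frac{5 x^{4}}{7776}
E[X] = ∫_0^6 x × (\frac{5 x^{4}}{7776}) dx = 5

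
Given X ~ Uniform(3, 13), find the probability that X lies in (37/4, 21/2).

P(37/4 < X < 21/2) = ∫_{37/4}^{21/2} f(x) dx
where f(x) = \frac{1}{10}
= \frac{1}{8}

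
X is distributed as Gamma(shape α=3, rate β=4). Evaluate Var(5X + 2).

For X ~ Gamma(shape α=3, rate β=4):
Var(X) = \frac{3}{16}
Var(5X + 2) = (5)² × Var(X) = 25 × \frac{3}{16} = \frac{75}{16}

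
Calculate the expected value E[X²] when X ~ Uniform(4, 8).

Using the identity E[X²] = Var(X) + (E[X])²:
E[X] = 6
Var(X) = \frac{4}{3}
E[X²] = \frac{4}{3} + (6)²
= \frac{112}{3}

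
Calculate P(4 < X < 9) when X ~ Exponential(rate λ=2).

P(4 < X < 9) = ∫_{4}^{9} f(x) dx
where f(x) = 2 e^{- 2 x}
= - \frac{1 - e^{10}}{e^{18}}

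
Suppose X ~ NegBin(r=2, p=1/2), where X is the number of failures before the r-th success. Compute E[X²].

Using the identity E[X²] = Var(X) + (E[X])²:
E[X] = 2
Var(X) = 4
E[X²] = 4 + (2)²
= 8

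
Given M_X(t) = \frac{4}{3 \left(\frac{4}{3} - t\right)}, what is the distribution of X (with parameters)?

The MGF M(t) = \frac{4}{3 \left(\frac{4}{3} - t\right)} is the standard form for the Exponential distribution.
Comparing with the known MGF formula identifies: Exponential(rate λ=4/3)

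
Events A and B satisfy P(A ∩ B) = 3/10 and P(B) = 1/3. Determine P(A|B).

P(A|B) = P(A ∩ B) / P(B)
= (3/10) / (1/3)
= 9/10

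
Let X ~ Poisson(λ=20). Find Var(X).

For X ~ Poisson(λ=20):
Var(X) = 20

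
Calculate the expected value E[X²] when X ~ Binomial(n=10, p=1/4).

Using the identity E[X²] = Var(X) + (E[X])²:
E[X] = \frac{5}{2}
Var(X) = \frac{15}{8}
E[X²] = \frac{15}{8} + (\frac{5}{2})²
= \frac{65}{8}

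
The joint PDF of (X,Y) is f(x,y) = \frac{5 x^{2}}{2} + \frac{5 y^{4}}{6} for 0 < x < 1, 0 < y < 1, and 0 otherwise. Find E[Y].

E[Y] = ∫_0^1 ∫_0^1 y × f(x,y) dx dy
= \frac{5}{9}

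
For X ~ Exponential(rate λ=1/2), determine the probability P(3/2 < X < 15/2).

P(3/2 < X < 15/2) = ∫_{3/2}^{15/2} f(x) dx
where f(x) = \frac{e^{- \frac{x}{2}}}{2}
= - \frac{1 - e^{3}}{e^{\frac{15}{4}}}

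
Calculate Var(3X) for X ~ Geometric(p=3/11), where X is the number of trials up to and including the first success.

For X ~ Geometric(p=3/11), where X is the number of trials up to and including the first success:
Var(X) = \frac{88}{9}
Var(3X) = (3)² × Var(X) = 9 × \frac{88}{9} = 88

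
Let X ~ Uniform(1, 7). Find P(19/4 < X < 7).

P(19/4 < X < 7) = ∫_{19/4}^{7} f(x) dx
where f(x) = \frac{1}{6}
= \frac{3}{8}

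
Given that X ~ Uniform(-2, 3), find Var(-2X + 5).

For X ~ Uniform(-2, 3):
Var(X) = \frac{25}{12}
Var(-2X + 5) = (-2)² × Var(X) = 4 × \frac{25}{12} = \frac{25}{3}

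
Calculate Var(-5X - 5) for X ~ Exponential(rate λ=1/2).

For X ~ Exponential(rate λ=1/2):
Var(X) = 4
Var(-5X - 5) = (-5)² × Var(X) = 25 × 4 = 100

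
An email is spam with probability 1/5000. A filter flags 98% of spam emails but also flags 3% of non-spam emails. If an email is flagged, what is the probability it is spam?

Let D = the rare event, + = positive/flagged.
P(D) = 1/5000
P(+|D) = 98/100 = 49/50
P(+|D') = 3/100
P(+) = P(+|D)P(D) + P(+|D')P(D')
     = \frac{49}{50} × \frac{1}{5000} + \frac{3}{100} × \frac{4999}{5000}
     = \frac{3019}{100000}
P(D|+) = P(+|D)P(D)/P(+) = \frac{98}{15095}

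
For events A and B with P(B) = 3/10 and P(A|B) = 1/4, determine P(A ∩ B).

By definition, P(A|B) = P(A ∩ B) / P(B)
So P(A ∩ B) = P(A|B) × P(B)
= 1/4 × 3/10
= 3/40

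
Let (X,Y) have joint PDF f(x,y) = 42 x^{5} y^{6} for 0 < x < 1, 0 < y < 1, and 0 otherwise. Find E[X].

E[X] = ∫_0^1 ∫_0^1 x × f(x,y) dy dx
= ∫_0^1 ∫_0^1 x × (42 x^{5} y^{6}) dy dx
= \frac{6}{7}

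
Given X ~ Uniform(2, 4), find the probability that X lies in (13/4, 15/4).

P(13/4 < X < 15/4) = ∫_{13/4}^{15/4} f(x) dx
where f(x) = \frac{1}{2}
= \frac{1}{4}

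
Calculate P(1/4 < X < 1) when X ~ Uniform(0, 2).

P(1/4 < X < 1) = ∫_{1/4}^{1} f(x) dx
where f(x) = \frac{1}{2}
= \frac{3}{8}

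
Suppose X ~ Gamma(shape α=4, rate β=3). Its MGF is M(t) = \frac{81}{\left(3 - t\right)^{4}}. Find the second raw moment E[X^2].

To find E[X^2], compute M^(2)(0):
M^(1)(t) = \frac{324}{\left(3 - t\right)^{5}}
M^(2)(t) = \frac{1620}{\left(3 - t\right)^{6}}
M^(2)(0) = \frac{20}{9}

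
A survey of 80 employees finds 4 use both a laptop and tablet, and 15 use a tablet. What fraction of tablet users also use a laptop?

P(A ∩ B) = 4/80 = 1/20
P(B) = 15/80 = 3/16
P(A|B) = P(A ∩ B) / P(B) = (1/20) / (3/16) = 4/15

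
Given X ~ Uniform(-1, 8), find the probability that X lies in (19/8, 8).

P(19/8 < X < 8) = ∫_{19/8}^{8} f(x) dx
where f(x) = \frac{1}{9}
= \frac{5}{8}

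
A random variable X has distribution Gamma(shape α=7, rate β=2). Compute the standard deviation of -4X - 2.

For X ~ Gamma(shape α=7, rate β=2):
Var(X) = \frac{7}{4}
SD(X) = √(Var(X)) = √(\frac{7}{4}) = \frac{\sqrt{7}}{2}
SD(-4X - 2) = |-4| × SD(X) = 4 × \frac{\sqrt{7}}{2} = 2 \sqrt{7}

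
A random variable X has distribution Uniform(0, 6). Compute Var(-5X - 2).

For X ~ Uniform(0, 6):
Var(X) = 3
Var(-5X - 2) = (-5)² × Var(X) = 25 × 3 = 75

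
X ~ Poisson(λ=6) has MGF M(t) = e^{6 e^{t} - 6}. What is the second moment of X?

To find E[X^2], compute M^(2)(0):
M^(1)(t) = 6 e^{t} e^{6 e^{t} - 6}
M^(2)(t) = 36 e^{2 t} e^{6 e^{t} - 6} + 6 e^{t} e^{6 e^{t} - 6}
M^(2)(0) = 42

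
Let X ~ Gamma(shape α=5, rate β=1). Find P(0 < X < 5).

P(0 < X < 5) = ∫_{0}^{5} f(x) dx
where f(x) = \frac{x^{4} e^{- x}}{24}
= 1 - \frac{523}{8 e^{5}}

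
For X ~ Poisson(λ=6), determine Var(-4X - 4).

For X ~ Poisson(λ=6):
Var(X) = 6
Var(-4X - 4) = (-4)² × Var(X) = 16 × 6 = 96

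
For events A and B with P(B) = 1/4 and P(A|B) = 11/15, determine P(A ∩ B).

By definition, P(A|B) = P(A ∩ B) / P(B)
So P(A ∩ B) = P(A|B) × P(B)
= 11/15 × 1/4
= 11/60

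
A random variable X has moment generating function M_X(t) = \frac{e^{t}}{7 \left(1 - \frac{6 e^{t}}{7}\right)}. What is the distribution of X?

The MGF M(t) = \frac{e^{t}}{7 \left(1 - \frac{6 e^{t}}{7}\right)} is the standard form for the Geometric distribution.
Comparing with the known MGF formula identifies: Geometric(p=1/7), X = trial number of first success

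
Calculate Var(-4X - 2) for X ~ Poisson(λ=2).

For X ~ Poisson(λ=2):
Var(X) = 2
Var(-4X - 2) = (-4)² × Var(X) = 16 × 2 = 32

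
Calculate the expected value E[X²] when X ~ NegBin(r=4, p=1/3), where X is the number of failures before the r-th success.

Using the identity E[X²] = Var(X) + (E[X])²:
E[X] = 8
Var(X) = 24
E[X²] = 24 + (8)²
= 88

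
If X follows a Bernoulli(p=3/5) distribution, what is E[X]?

For X ~ Bernoulli(p=3/5), the expected value is:
E[X] = \frac{3}{5}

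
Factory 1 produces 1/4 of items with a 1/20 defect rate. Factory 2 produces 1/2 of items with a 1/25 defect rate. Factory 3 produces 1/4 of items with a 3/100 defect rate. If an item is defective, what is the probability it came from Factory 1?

Using Bayes' theorem:
P(F1) = 1/4, P(D|F1) = 1/20
P(F2) = 1/2, P(D|F2) = 1/25
P(F3) = 1/4, P(D|F3) = 3/100
P(D) = P(D|F1)P(F1) + P(D|F2)P(F2) + P(D|F3)P(F3)
     = \frac{1}{25}
P(F1|D) = P(D|F1)P(F1) / P(D)
= \frac{5}{16}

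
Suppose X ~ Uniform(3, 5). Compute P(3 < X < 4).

P(3 < X < 4) = ∫_{3}^{4} f(x) dx
where f(x) = \frac{1}{2}
= \frac{1}{2}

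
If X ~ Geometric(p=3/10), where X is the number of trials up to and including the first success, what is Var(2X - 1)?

For X ~ Geometric(p=3/10), where X is the number of trials up to and including the first success:
Var(X) = \frac{70}{9}
Var(2X - 1) = (2)² × Var(X) = 4 × \frac{70}{9} = \frac{280}{9}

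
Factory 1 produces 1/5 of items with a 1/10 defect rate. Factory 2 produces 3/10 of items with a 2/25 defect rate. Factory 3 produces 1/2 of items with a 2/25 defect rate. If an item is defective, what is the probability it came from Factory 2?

Using Bayes' theorem:
P(F1) = 1/5, P(D|F1) = 1/10
P(F2) = 3/10, P(D|F2) = 2/25
P(F3) = 1/2, P(D|F3) = 2/25
P(D) = P(D|F1)P(F1) + P(D|F2)P(F2) + P(D|F3)P(F3)
     = \frac{21}{250}
P(F2|D) = P(D|F2)P(F2) / P(D)
= \frac{2}{7}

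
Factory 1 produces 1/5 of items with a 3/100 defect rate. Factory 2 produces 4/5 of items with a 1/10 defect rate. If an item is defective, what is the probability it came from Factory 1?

Using Bayes' theorem:
P(F1) = 1/5, P(D|F1) = 3/100
P(F2) = 4/5, P(D|F2) = 1/10
P(D) = P(D|F1)P(F1) + P(D|F2)P(F2)
     = \frac{43}{500}
P(F1|D) = P(D|F1)P(F1) / P(D)
= \frac{3}{43}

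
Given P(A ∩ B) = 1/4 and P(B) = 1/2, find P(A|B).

P(A|B) = P(A ∩ B) / P(B)
= (1/4) / (1/2)
= 1/2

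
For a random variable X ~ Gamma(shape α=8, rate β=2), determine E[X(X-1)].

E[X(X-1)] = E[X² - X] = E[X²] - E[X]
E[X] = 4
E[X²] = Var(X) + (E[X])² = 2 + (4)² = 18
E[X(X-1)] = 18 - 4 = 14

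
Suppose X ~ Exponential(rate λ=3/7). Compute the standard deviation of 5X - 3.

For X ~ Exponential(rate λ=3/7):
Var(X) = \frac{49}{9}
SD(X) = √(Var(X)) = √(\frac{49}{9}) = \frac{7}{3}
SD(5X - 3) = |5| × SD(X) = 5 × \frac{7}{3} = \frac{35}{3}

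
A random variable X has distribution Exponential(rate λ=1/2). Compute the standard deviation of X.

For X ~ Exponential(rate λ=1/2):
Var(X) = 4
SD(X) = √(Var(X)) = √(4) = 2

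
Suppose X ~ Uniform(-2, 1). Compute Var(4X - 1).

For X ~ Uniform(-2, 1):
Var(X) = \frac{3}{4}
Var(4X - 1) = (4)² × Var(X) = 16 × \frac{3}{4} = 12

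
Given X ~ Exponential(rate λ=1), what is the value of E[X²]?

Using the identity E[X²] = Var(X) + (E[X])²:
E[X] = 1
Var(X) = 1
E[X²] = 1 + (1)²
= 2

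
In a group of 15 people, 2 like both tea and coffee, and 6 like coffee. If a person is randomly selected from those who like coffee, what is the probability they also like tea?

P(A ∩ B) = 2/15
P(B) = 6/15 = 2/5
P(A|B) = P(A ∩ B) / P(B) = (2/15) / (2/5) = 1/3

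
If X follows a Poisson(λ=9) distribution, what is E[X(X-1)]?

E[X(X-1)] = E[X² - X] = E[X²] - E[X]
E[X] = 9
E[X²] = Var(X) + (E[X])² = 9 + (9)² = 90
E[X(X-1)] = 90 - 9 = 81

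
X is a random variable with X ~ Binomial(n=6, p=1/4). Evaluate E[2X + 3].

For X ~ Binomial(n=6, p=1/4):
E[X] = \frac{3}{2}
E[2X + 3] = 2 × E[X] + 3 = 6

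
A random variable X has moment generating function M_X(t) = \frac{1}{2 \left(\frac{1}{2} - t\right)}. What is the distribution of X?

The MGF M(t) = \frac{1}{2 \left(\frac{1}{2} - t\right)} is the standard form for the Exponential distribution.
Comparing with the known MGF formula identifies: Exponential(rate λ=1/2)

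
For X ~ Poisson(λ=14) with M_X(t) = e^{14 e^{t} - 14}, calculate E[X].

To find E[X], compute M^(1)(0):
M^(1)(t) = 14 e^{t} e^{14 e^{t} - 14}
M^(1)(0) = 14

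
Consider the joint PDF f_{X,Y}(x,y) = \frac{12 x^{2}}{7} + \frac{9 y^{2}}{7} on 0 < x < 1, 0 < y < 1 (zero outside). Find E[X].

E[X] = ∫_0^1 ∫_0^1 x × f(x,y) dy dx
= ∫_0^1 ∫_0^1 x × (\frac{12 x^{2}}{7} + \frac{9 y^{2}}{7}) dy dx
= \frac{9}{14}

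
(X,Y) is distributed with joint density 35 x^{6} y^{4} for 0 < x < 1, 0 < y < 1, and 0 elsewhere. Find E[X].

E[X] = ∫_0^1 ∫_0^1 x × f(x,y) dy dx
= ∫_0^1 ∫_0^1 x × (35 x^{6} y^{4}) dy dx
= \frac{7}{8}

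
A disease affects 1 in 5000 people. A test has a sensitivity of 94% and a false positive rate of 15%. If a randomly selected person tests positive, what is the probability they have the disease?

Let D = the rare event, + = positive/flagged.
P(D) = 1/5000
P(+|D) = 94/100 = 47/50
P(+|D') = 15/100 = 3/20
P(+) = P(+|D)P(D) + P(+|D')P(D')
     = \frac{47}{50} × \frac{1}{5000} + \frac{3}{20} × \frac{4999}{5000}
     = \frac{75079}{500000}
P(D|+) = P(+|D)P(D)/P(+) = \frac{94}{75079}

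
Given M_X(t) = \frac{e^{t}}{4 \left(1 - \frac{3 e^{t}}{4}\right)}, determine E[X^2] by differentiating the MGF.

To find E[X^2], compute M^(2)(0):
M^(1)(t) = \frac{e^{t}}{4 \left(1 - \frac{3 e^{t}}{4}\right)} + \frac{3 e^{2 t}}{16 \left(1 - \frac{3 e^{t}}{4}\right)^{2}}
M^(2)(t) = \frac{e^{t}}{4 \left(1 - \frac{3 e^{t}}{4}\right)} + \frac{9 e^{2 t}}{16 \left(1 - \frac{3 e^{t}}{4}\right)^{2}} + \frac{9 e^{3 t}}{32 \left(1 - \frac{3 e^{t}}{4}\right)^{3}}
M^(2)(0) = 28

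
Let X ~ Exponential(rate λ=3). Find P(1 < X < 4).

P(1 < X < 4) = ∫_{1}^{4} f(x) dx
where f(x) = 3 e^{- 3 x}
= - \frac{1 - e^{9}}{e^{12}}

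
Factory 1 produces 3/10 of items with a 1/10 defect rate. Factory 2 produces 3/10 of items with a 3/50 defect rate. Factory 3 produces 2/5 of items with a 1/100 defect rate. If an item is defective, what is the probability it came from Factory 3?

Using Bayes' theorem:
P(F1) = 3/10, P(D|F1) = 1/10
P(F2) = 3/10, P(D|F2) = 3/50
P(F3) = 2/5, P(D|F3) = 1/100
P(D) = P(D|F1)P(F1) + P(D|F2)P(F2) + P(D|F3)P(F3)
     = \frac{13}{250}
P(F3|D) = P(D|F3)P(F3) / P(D)
= \frac{1}{13}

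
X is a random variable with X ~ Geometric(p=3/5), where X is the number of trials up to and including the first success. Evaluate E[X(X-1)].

E[X(X-1)] = E[X² - X] = E[X²] - E[X]
E[X] = \frac{5}{3}
E[X²] = Var(X) + (E[X])² = \frac{10}{9} + (\frac{5}{3})² = \frac{35}{9}
E[X(X-1)] = \frac{35}{9} - \frac{5}{3} = \frac{20}{9}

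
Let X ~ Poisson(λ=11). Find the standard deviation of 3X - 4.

For X ~ Poisson(λ=11):
Var(X) = 11
SD(X) = √(Var(X)) = √(11) = \sqrt{11}
SD(3X - 4) = |3| × SD(X) = 3 × \sqrt{11} = 3 \sqrt{11}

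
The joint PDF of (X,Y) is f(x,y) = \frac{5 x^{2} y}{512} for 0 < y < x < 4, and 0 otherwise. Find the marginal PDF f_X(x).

f_X(x) = ∫_0^x \frac{5 x^{2} y}{512} dy = \frac{5 x^{4}}{1024}
for 0 < x < 4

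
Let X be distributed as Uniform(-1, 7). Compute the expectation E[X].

For X ~ Uniform(-1, 7), the expected value is:
E[X] = 3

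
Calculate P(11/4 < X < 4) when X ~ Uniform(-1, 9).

P(11/4 < X < 4) = ∫_{11/4}^{4} f(x) dx
where f(x) = \frac{1}{10}
= \frac{1}{8}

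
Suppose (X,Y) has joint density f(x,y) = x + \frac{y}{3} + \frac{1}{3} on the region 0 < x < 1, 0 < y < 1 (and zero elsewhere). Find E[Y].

E[Y] = ∫_0^1 ∫_0^1 y × f(x,y) dx dy
= \frac{19}{36}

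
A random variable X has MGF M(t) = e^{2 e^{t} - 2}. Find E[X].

To find E[X], compute M^(1)(0):
M^(1)(t) = 2 e^{t} e^{2 e^{t} - 2}
M^(1)(0) = 2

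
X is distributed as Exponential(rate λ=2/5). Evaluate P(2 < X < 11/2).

P(2 < X < 11/2) = ∫_{2}^{11/2} f(x) dx
where f(x) = \frac{2 e^{- \frac{2 x}{5}}}{5}
= - \frac{1 - e^{\frac{7}{5}}}{e^{\frac{11}{5}}}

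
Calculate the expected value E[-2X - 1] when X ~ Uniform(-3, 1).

For X ~ Uniform(-3, 1):
E[X] = -1
E[-2X - 1] = -2 × E[X] - 1 = 1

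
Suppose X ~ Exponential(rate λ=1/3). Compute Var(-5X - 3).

For X ~ Exponential(rate λ=1/3):
Var(X) = 9
Var(-5X - 3) = (-5)² × Var(X) = 25 × 9 = 225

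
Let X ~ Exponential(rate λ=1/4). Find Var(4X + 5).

For X ~ Exponential(rate λ=1/4):
Var(X) = 16
Var(4X + 5) = (4)² × Var(X) = 16 × 16 = 256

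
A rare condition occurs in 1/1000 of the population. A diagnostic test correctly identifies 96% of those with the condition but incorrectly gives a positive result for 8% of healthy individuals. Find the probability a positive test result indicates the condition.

Let D = the rare event, + = positive/flagged.
P(D) = 1/1000
P(+|D) = 96/100 = 24/25
P(+|D') = 8/100 = 2/25
P(+) = P(+|D)P(D) + P(+|D')P(D')
     = \frac{24}{25} × \frac{1}{1000} + \frac{2}{25} × \frac{999}{1000}
     = \frac{1011}{12500}
P(D|+) = P(+|D)P(D)/P(+) = \frac{4}{337}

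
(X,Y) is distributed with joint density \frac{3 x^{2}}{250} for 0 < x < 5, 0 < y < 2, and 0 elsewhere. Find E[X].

f_X(x) = ∫_0^2 \frac{3 x^{2}}{250} dy = \frac{3 x^{2}}{125}
E[X] = ∫_0^5 x × (\frac{3 x^{2}}{125}) dx = \frac{15}{4}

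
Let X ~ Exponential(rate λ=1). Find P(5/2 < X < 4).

P(5/2 < X < 4) = ∫_{5/2}^{4} f(x) dx
where f(x) = e^{- x}
= - \frac{1}{e^{4}} + e^{- \frac{5}{2}}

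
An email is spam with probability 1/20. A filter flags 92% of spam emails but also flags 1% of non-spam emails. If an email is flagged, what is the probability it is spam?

Let D = the rare event, + = positive/flagged.
P(D) = 1/20
P(+|D) = 92/100 = 23/25
P(+|D') = 1/100
P(+) = P(+|D)P(D) + P(+|D')P(D')
     = \frac{23}{25} × \frac{1}{20} + \frac{1}{100} × \frac{19}{20}
     = \frac{111}{2000}
P(D|+) = P(+|D)P(D)/P(+) = \frac{92}{111}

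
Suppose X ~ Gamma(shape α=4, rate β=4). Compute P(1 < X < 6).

P(1 < X < 6) = ∫_{1}^{6} f(x) dx
where f(x) = \frac{128 x^{3} e^{- 4 x}}{3}
= \frac{-7851 + 71 e^{20}}{3 e^{24}}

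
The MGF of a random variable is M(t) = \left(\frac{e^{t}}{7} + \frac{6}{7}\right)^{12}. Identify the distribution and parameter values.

The MGF M(t) = \left(\frac{e^{t}}{7} + \frac{6}{7}\right)^{12} is the standard form for the Binomial distribution.
Comparing with the known MGF formula identifies: Binomial(n=12, p=1/7)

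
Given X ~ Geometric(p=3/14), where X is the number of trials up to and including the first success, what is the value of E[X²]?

Using the identity E[X²] = Var(X) + (E[X])²:
E[X] = \frac{14}{3}
Var(X) = \frac{154}{9}
E[X²] = \frac{154}{9} + (\frac{14}{3})²
= \frac{350}{9}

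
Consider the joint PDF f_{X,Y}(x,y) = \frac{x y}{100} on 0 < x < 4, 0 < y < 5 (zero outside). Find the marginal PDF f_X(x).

f_X(x) = ∫_0^5 f(x,y) dy
= ∫_0^5 \frac{x y}{100} dy
= \frac{x}{8} for 0 < x < 4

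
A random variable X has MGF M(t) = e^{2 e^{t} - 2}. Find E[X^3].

To find E[X^3], compute M^(3)(0):
M^(1)(t) = 2 e^{t} e^{2 e^{t} - 2}
M^(2)(t) = 4 e^{2 t} e^{2 e^{t} - 2} + 2 e^{t} e^{2 e^{t} - 2}
M^(3)(t) = 8 e^{3 t} e^{2 e^{t} - 2} + 12 e^{2 t} e^{2 e^{t} - 2} + 2 e^{t} e^{2 e^{t} - 2}
M^(3)(0) = 22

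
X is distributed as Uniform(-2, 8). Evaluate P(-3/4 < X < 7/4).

P(-3/4 < X < 7/4) = ∫_{-3/4}^{7/4} f(x) dx
where f(x) = \frac{1}{10}
= \frac{1}{4}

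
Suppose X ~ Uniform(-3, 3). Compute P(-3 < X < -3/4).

P(-3 < X < -3/4) = ∫_{-3}^{-3/4} f(x) dx
where f(x) = \frac{1}{6}
= \frac{3}{8}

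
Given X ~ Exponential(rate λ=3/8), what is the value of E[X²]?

Using the identity E[X²] = Var(X) + (E[X])²:
E[X] = \frac{8}{3}
Var(X) = \frac{64}{9}
E[X²] = \frac{64}{9} + (\frac{8}{3})²
= \frac{128}{9}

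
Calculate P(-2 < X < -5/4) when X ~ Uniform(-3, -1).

P(-2 < X < -5/4) = ∫_{-2}^{-5/4} f(x) dx
where f(x) = \frac{1}{2}
= \frac{3}{8}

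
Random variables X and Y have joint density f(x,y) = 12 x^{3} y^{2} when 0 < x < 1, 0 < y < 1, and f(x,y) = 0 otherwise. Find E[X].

E[X] = ∫_0^1 ∫_0^1 x × f(x,y) dy dx
= ∫_0^1 ∫_0^1 x × (12 x^{3} y^{2}) dy dx
= \frac{4}{5}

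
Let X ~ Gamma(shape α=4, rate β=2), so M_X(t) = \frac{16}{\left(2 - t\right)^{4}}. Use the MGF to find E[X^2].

To find E[X^2], compute M^(2)(0):
M^(1)(t) = \frac{64}{\left(2 - t\right)^{5}}
M^(2)(t) = \frac{320}{\left(2 - t\right)^{6}}
M^(2)(0) = 5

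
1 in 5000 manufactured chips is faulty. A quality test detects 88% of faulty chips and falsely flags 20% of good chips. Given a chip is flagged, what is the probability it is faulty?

Let D = the rare event, + = positive/flagged.
P(D) = 1/5000
P(+|D) = 88/100 = 22/25
P(+|D') = 20/100 = 1/5
P(+) = P(+|D)P(D) + P(+|D')P(D')
     = \frac{22}{25} × \frac{1}{5000} + \frac{1}{5} × \frac{4999}{5000}
     = \frac{25017}{125000}
P(D|+) = P(+|D)P(D)/P(+) = \frac{22}{25017}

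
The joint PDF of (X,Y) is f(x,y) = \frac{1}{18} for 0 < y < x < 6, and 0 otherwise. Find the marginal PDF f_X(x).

f_X(x) = ∫_0^x \frac{1}{18} dy = \frac{x}{18}
for 0 < x < 6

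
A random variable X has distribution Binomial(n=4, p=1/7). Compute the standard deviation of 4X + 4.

For X ~ Binomial(n=4, p=1/7):
Var(X) = \frac{24}{49}
SD(X) = √(Var(X)) = √(\frac{24}{49}) = \frac{2 \sqrt{6}}{7}
SD(4X + 4) = |4| × SD(X) = 4 × \frac{2 \sqrt{6}}{7} = \frac{8 \sqrt{6}}{7}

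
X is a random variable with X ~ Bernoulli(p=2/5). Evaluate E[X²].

Using the identity E[X²] = Var(X) + (E[X])²:
E[X] = \frac{2}{5}
Var(X) = \frac{6}{25}
E[X²] = \frac{6}{25} + (\frac{2}{5})²
= \frac{2}{5}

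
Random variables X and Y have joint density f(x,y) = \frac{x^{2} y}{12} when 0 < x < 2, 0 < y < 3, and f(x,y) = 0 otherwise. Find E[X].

f_X(x) = ∫_0^3 \frac{x^{2} y}{12} dy = \frac{3 x^{2}}{8}
E[X] = ∫_0^2 x × (\frac{3 x^{2}}{8}) dx = \frac{3}{2}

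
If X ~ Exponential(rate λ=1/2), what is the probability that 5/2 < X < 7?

P(5/2 < X < 7) = ∫_{5/2}^{7} f(x) dx
where f(x) = \frac{e^{- \frac{x}{2}}}{2}
= - \frac{1}{e^{\frac{7}{2}}} + e^{- \frac{5}{4}}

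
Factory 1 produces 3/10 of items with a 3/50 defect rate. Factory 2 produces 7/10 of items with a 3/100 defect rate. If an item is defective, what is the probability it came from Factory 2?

Using Bayes' theorem:
P(F1) = 3/10, P(D|F1) = 3/50
P(F2) = 7/10, P(D|F2) = 3/100
P(D) = P(D|F1)P(F1) + P(D|F2)P(F2)
     = \frac{39}{1000}
P(F2|D) = P(D|F2)P(F2) / P(D)
= \frac{7}{13}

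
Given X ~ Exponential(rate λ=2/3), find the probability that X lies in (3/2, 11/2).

P(3/2 < X < 11/2) = ∫_{3/2}^{11/2} f(x) dx
where f(x) = \frac{2 e^{- \frac{2 x}{3}}}{3}
= - \frac{1}{e^{\frac{11}{3}}} + e^{-1}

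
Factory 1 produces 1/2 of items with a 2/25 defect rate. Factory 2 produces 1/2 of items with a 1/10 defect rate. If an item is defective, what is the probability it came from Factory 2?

Using Bayes' theorem:
P(F1) = 1/2, P(D|F1) = 2/25
P(F2) = 1/2, P(D|F2) = 1/10
P(D) = P(D|F1)P(F1) + P(D|F2)P(F2)
     = \frac{9}{100}
P(F2|D) = P(D|F2)P(F2) / P(D)
= \frac{5}{9}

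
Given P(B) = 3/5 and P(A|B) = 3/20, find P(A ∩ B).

By definition, P(A|B) = P(A ∩ B) / P(B)
So P(A ∩ B) = P(A|B) × P(B)
= 3/20 × 3/5
= 9/100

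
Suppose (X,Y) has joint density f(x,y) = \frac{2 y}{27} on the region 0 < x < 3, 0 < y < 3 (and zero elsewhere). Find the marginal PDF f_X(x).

f_X(x) = ∫_0^3 f(x,y) dy
= ∫_0^3 \frac{2 y}{27} dy
= \frac{1}{3} for 0 < x < 3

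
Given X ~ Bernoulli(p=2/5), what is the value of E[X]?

For X ~ Bernoulli(p=2/5), the expected value is:
E[X] = \frac{2}{5}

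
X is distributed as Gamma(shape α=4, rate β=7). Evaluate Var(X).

For X ~ Gamma(shape α=4, rate β=7):
Var(X) = \frac{4}{49}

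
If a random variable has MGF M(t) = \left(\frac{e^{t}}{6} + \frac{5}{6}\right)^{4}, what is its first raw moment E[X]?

To find E[X], compute M^(1)(0):
M^(1)(t) = \frac{2 \left(\frac{e^{t}}{6} + \frac{5}{6}\right)^{3} e^{t}}{3}
M^(1)(0) = \frac{2}{3}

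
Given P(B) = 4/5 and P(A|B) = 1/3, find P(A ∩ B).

By definition, P(A|B) = P(A ∩ B) / P(B)
So P(A ∩ B) = P(A|B) × P(B)
= 1/3 × 4/5
= 4/15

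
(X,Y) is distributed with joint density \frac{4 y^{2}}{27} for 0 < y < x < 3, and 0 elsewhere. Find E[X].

f_X(x) = ∫_0^x \frac{4 y^{2}}{27} dy = \frac{4 x^{3}}{81}
E[X] = ∫_0^3 x × (\frac{4 x^{3}}{81}) dx = \frac{12}{5}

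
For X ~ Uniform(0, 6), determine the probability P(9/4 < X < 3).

P(9/4 < X < 3) = ∫_{9/4}^{3} f(x) dx
where f(x) = \frac{1}{6}
= \frac{1}{8}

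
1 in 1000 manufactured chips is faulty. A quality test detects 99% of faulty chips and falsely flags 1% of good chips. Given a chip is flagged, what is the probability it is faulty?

Let D = the rare event, + = positive/flagged.
P(D) = 1/1000
P(+|D) = 99/100
P(+|D') = 1/100
P(+) = P(+|D)P(D) + P(+|D')P(D')
     = \frac{99}{100} × \frac{1}{1000} + \frac{1}{100} × \frac{999}{1000}
     = \frac{549}{50000}
P(D|+) = P(+|D)P(D)/P(+) = \frac{11}{122}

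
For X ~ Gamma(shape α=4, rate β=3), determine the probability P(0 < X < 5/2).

P(0 < X < 5/2) = ∫_{0}^{5/2} f(x) dx
where f(x) = \frac{27 x^{3} e^{- 3 x}}{2}
= 1 - \frac{1711}{16 e^{\frac{15}{2}}}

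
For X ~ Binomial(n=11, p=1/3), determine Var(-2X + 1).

For X ~ Binomial(n=11, p=1/3):
Var(X) = \frac{22}{9}
Var(-2X + 1) = (-2)² × Var(X) = 4 × \frac{22}{9} = \frac{88}{9}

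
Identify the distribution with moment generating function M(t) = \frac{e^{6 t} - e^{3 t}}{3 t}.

The MGF M(t) = \frac{e^{6 t} - e^{3 t}}{3 t} is the standard form for the Uniform distribution.
Comparing with the known MGF formula identifies: Uniform(3, 6)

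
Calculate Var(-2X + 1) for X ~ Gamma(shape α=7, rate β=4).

For X ~ Gamma(shape α=7, rate β=4):
Var(X) = \frac{7}{16}
Var(-2X + 1) = (-2)² × Var(X) = 4 × \frac{7}{16} = \frac{7}{4}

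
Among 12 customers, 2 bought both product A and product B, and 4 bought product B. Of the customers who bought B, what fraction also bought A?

P(A ∩ B) = 2/12 = 1/6
P(B) = 4/12 = 1/3
P(A|B) = P(A ∩ B) / P(B) = (1/6) / (1/3) = 1/2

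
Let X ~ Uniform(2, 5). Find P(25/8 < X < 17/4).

P(25/8 < X < 17/4) = ∫_{25/8}^{17/4} f(x) dx
where f(x) = \frac{1}{3}
= \frac{3}{8}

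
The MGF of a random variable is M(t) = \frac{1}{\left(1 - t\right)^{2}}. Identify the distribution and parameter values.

The MGF M(t) = \frac{1}{\left(1 - t\right)^{2}} is the standard form for the Gamma distribution.
Comparing with the known MGF formula identifies: Gamma(shape α=2, rate β=1)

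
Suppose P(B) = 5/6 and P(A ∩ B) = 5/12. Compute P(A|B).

P(A|B) = P(A ∩ B) / P(B)
= (5/12) / (5/6)
= 1/2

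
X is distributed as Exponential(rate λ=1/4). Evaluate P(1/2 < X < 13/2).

P(1/2 < X < 13/2) = ∫_{1/2}^{13/2} f(x) dx
where f(x) = \frac{e^{- \frac{x}{4}}}{4}
= - \frac{1 - e^{\frac{3}{2}}}{e^{\frac{13}{8}}}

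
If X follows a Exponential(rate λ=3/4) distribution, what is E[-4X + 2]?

For X ~ Exponential(rate λ=3/4):
E[X] = \frac{4}{3}
E[-4X + 2] = -4 × E[X] + 2 = - \frac{10}{3}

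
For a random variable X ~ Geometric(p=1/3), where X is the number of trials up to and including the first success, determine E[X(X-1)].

E[X(X-1)] = E[X² - X] = E[X²] - E[X]
E[X] = 3
E[X²] = Var(X) + (E[X])² = 6 + (3)² = 15
E[X(X-1)] = 15 - 3 = 12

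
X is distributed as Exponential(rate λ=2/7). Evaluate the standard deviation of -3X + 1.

For X ~ Exponential(rate λ=2/7):
Var(X) = \frac{49}{4}
SD(X) = √(Var(X)) = √(\frac{49}{4}) = \frac{7}{2}
SD(-3X + 1) = |-3| × SD(X) = 3 × \frac{7}{2} = \frac{21}{2}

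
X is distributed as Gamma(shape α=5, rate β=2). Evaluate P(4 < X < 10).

P(4 < X < 10) = ∫_{4}^{10} f(x) dx
where f(x) = \frac{4 x^{4} e^{- 2 x}}{3}
= \frac{-8221 + 297 e^{12}}{e^{20}}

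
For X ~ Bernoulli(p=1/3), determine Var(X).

For X ~ Bernoulli(p=1/3):
Var(X) = \frac{2}{9}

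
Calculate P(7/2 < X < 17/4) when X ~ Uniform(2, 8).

P(7/2 < X < 17/4) = ∫_{7/2}^{17/4} f(x) dx
where f(x) = \frac{1}{6}
= \frac{1}{8}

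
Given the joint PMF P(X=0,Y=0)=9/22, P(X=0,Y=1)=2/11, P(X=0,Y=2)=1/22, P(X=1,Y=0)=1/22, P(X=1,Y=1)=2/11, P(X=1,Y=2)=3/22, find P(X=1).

P(X=1) = P(X=1,Y=0) + P(X=1,Y=1) + P(X=1,Y=2)
= 1/22 + 2/11 + 3/22
= 4/11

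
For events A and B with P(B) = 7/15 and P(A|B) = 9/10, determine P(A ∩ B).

By definition, P(A|B) = P(A ∩ B) / P(B)
So P(A ∩ B) = P(A|B) × P(B)
= 9/10 × 7/15
= 21/50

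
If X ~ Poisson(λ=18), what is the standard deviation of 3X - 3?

For X ~ Poisson(λ=18):
Var(X) = 18
SD(X) = √(Var(X)) = √(18) = 3 \sqrt{2}
SD(3X - 3) = |3| × SD(X) = 3 × 3 \sqrt{2} = 9 \sqrt{2}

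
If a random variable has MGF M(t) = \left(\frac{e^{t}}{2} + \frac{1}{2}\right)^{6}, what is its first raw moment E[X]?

To find E[X], compute M^(1)(0):
M^(1)(t) = 3 \left(\frac{e^{t}}{2} + \frac{1}{2}\right)^{5} e^{t}
M^(1)(0) = 3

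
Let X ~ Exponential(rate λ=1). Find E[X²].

Using the identity E[X²] = Var(X) + (E[X])²:
E[X] = 1
Var(X) = 1
E[X²] = 1 + (1)²
= 2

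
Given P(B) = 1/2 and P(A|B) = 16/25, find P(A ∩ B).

By definition, P(A|B) = P(A ∩ B) / P(B)
So P(A ∩ B) = P(A|B) × P(B)
= 16/25 × 1/2
= 8/25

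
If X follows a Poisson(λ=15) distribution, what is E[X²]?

Using the identity E[X²] = Var(X) + (E[X])²:
E[X] = 15
Var(X) = 15
E[X²] = 15 + (15)²
= 240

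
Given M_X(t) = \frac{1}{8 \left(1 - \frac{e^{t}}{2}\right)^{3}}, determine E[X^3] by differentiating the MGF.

To find E[X^3], compute M^(3)(0):
M^(1)(t) = \frac{3 e^{t}}{16 \left(1 - \frac{e^{t}}{2}\right)^{4}}
M^(2)(t) = \frac{3 e^{t}}{16 \left(1 - \frac{e^{t}}{2}\right)^{4}} + \frac{3 e^{2 t}}{8 \left(1 - \frac{e^{t}}{2}\right)^{5}}
M^(3)(t) = \frac{3 e^{t}}{16 \left(1 - \frac{e^{t}}{2}\right)^{4}} + \frac{9 e^{2 t}}{8 \left(1 - \frac{e^{t}}{2}\right)^{5}} + \frac{15 e^{3 t}}{16 \left(1 - \frac{e^{t}}{2}\right)^{6}}
M^(3)(0) = 99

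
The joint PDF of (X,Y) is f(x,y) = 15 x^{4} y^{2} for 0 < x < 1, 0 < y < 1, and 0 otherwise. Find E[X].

E[X] = ∫_0^1 ∫_0^1 x × f(x,y) dy dx
= ∫_0^1 ∫_0^1 x × (15 x^{4} y^{2}) dy dx
= \frac{5}{6}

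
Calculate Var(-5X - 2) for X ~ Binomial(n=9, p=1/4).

For X ~ Binomial(n=9, p=1/4):
Var(X) = \frac{27}{16}
Var(-5X - 2) = (-5)² × Var(X) = 25 × \frac{27}{16} = \frac{675}{16}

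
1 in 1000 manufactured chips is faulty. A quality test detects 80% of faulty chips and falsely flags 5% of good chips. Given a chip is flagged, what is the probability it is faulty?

Let D = the rare event, + = positive/flagged.
P(D) = 1/1000
P(+|D) = 80/100 = 4/5
P(+|D') = 5/100 = 1/20
P(+) = P(+|D)P(D) + P(+|D')P(D')
     = \frac{4}{5} × \frac{1}{1000} + \frac{1}{20} × \frac{999}{1000}
     = \frac{203}{4000}
P(D|+) = P(+|D)P(D)/P(+) = \frac{16}{1015}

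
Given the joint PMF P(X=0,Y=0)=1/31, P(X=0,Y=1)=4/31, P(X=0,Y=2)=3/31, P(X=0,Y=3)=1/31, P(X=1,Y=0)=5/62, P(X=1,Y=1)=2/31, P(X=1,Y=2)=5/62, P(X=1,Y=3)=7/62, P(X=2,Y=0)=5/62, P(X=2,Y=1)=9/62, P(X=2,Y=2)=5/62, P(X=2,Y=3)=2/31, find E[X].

First find marginal of X:
P(X=0) = 9/31
P(X=1) = 21/62
P(X=2) = 23/62
E[X] = 0 × 9/31 + 1 × 21/62 + 2 × 23/62 = 67/62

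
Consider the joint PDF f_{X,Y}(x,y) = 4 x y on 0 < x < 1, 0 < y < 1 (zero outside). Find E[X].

f_X(x) = ∫_0^1 4 x y dy = 2 x
E[X] = ∫_0^1 x × (2 x) dx = \frac{2}{3}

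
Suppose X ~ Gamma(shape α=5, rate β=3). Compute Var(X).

For X ~ Gamma(shape α=5, rate β=3):
Var(X) = \frac{5}{9}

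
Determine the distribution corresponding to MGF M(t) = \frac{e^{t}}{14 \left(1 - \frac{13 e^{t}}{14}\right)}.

The MGF M(t) = \frac{e^{t}}{14 \left(1 - \frac{13 e^{t}}{14}\right)} is the standard form for the Geometric distribution.
Comparing with the known MGF formula identifies: Geometric(p=1/14), X = trial number of first success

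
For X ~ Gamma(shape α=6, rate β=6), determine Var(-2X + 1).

For X ~ Gamma(shape α=6, rate β=6):
Var(X) = \frac{1}{6}
Var(-2X + 1) = (-2)² × Var(X) = 4 × \frac{1}{6} = \frac{2}{3}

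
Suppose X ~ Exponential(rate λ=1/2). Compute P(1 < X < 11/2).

P(1 < X < 11/2) = ∫_{1}^{11/2} f(x) dx
where f(x) = \frac{e^{- \frac{x}{2}}}{2}
= - \frac{1}{e^{\frac{11}{4}}} + e^{- \frac{1}{2}}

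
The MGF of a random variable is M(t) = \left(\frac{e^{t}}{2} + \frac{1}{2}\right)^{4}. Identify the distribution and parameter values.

The MGF M(t) = \left(\frac{e^{t}}{2} + \frac{1}{2}\right)^{4} is the standard form for the Binomial distribution.
Comparing with the known MGF formula identifies: Binomial(n=4, p=1/2)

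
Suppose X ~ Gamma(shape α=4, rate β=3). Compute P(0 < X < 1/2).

P(0 < X < 1/2) = ∫_{0}^{1/2} f(x) dx
where f(x) = \frac{27 x^{3} e^{- 3 x}}{2}
= 1 - \frac{67}{16 e^{\frac{3}{2}}}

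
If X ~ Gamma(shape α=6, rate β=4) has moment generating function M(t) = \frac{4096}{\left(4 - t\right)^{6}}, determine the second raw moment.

To find E[X^2], compute M^(2)(0):
M^(1)(t) = \frac{24576}{\left(4 - t\right)^{7}}
M^(2)(t) = \frac{172032}{\left(4 - t\right)^{8}}
M^(2)(0) = \frac{21}{8}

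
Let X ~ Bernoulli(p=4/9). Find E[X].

For X ~ Bernoulli(p=4/9), the expected value is:
E[X] = \frac{4}{9}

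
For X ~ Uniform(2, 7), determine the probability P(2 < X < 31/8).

P(2 < X < 31/8) = ∫_{2}^{31/8} f(x) dx
where f(x) = \frac{1}{5}
= \frac{3}{8}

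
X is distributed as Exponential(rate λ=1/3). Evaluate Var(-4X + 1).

For X ~ Exponential(rate λ=1/3):
Var(X) = 9
Var(-4X + 1) = (-4)² × Var(X) = 16 × 9 = 144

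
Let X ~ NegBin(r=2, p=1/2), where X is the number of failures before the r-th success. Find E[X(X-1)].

E[X(X-1)] = E[X² - X] = E[X²] - E[X]
E[X] = 2
E[X²] = Var(X) + (E[X])² = 4 + (2)² = 8
E[X(X-1)] = 8 - 2 = 6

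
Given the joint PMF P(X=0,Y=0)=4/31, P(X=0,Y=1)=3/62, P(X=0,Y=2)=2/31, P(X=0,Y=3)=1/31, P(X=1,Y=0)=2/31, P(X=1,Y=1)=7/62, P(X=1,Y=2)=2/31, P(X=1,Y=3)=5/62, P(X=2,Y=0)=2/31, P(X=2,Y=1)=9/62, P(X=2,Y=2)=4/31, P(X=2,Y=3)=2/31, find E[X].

First find marginal of X:
P(X=0) = 17/62
P(X=1) = 10/31
P(X=2) = 25/62
E[X] = 0 × 17/62 + 1 × 10/31 + 2 × 25/62 = 35/31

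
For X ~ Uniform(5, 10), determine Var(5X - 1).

For X ~ Uniform(5, 10):
Var(X) = \frac{25}{12}
Var(5X - 1) = (5)² × Var(X) = 25 × \frac{25}{12} = \frac{625}{12}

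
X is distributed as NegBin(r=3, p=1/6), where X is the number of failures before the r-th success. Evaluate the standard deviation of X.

For X ~ NegBin(r=3, p=1/6), where X is the number of failures before the r-th success:
Var(X) = 90
SD(X) = √(Var(X)) = √(90) = 3 \sqrt{10}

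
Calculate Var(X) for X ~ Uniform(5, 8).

For X ~ Uniform(5, 8):
Var(X) = \frac{3}{4}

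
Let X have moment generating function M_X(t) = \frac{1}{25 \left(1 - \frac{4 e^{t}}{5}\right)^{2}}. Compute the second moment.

To find E[X^2], compute M^(2)(0):
M^(1)(t) = \frac{8 e^{t}}{125 \left(1 - \frac{4 e^{t}}{5}\right)^{3}}
M^(2)(t) = \frac{8 e^{t}}{125 \left(1 - \frac{4 e^{t}}{5}\right)^{3}} + \frac{96 e^{2 t}}{625 \left(1 - \frac{4 e^{t}}{5}\right)^{4}}
M^(2)(0) = 104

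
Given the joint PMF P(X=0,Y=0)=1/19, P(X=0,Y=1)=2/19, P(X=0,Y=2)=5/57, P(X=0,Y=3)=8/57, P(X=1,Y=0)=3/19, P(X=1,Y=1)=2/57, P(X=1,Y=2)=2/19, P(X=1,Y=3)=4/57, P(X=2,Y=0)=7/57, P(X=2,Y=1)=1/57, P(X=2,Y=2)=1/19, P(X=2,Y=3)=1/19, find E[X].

First find marginal of X:
P(X=0) = 22/57
P(X=1) = 7/19
P(X=2) = 14/57
E[X] = 0 × 22/57 + 1 × 7/19 + 2 × 14/57 = 49/57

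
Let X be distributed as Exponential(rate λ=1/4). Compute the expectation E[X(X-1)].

E[X(X-1)] = E[X² - X] = E[X²] - E[X]
E[X] = 4
E[X²] = Var(X) + (E[X])² = 16 + (4)² = 32
E[X(X-1)] = 32 - 4 = 28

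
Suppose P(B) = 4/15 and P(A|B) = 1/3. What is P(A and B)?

By definition, P(A|B) = P(A ∩ B) / P(B)
So P(A ∩ B) = P(A|B) × P(B)
= 1/3 × 4/15
= 4/45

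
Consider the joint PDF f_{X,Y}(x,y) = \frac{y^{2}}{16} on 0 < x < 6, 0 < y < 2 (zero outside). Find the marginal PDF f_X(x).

f_X(x) = ∫_0^2 f(x,y) dy
= ∫_0^2 \frac{y^{2}}{16} dy
= \frac{1}{6} for 0 < x < 6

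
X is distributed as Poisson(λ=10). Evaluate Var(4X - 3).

For X ~ Poisson(λ=10):
Var(X) = 10
Var(4X - 3) = (4)² × Var(X) = 16 × 10 = 160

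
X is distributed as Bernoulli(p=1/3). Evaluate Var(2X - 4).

For X ~ Bernoulli(p=1/3):
Var(X) = \frac{2}{9}
Var(2X - 4) = (2)² × Var(X) = 4 × \frac{2}{9} = \frac{8}{9}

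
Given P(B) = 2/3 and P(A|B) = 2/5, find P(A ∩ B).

By definition, P(A|B) = P(A ∩ B) / P(B)
So P(A ∩ B) = P(A|B) × P(B)
= 2/5 × 2/3
= 4/15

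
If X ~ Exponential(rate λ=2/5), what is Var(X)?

For X ~ Exponential(rate λ=2/5):
Var(X) = \frac{25}{4}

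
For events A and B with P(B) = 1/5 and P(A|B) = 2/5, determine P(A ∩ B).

By definition, P(A|B) = P(A ∩ B) / P(B)
So P(A ∩ B) = P(A|B) × P(B)
= 2/5 × 1/5
= 2/25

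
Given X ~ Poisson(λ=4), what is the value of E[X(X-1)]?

E[X(X-1)] = E[X² - X] = E[X²] - E[X]
E[X] = 4
E[X²] = Var(X) + (E[X])² = 4 + (4)² = 20
E[X(X-1)] = 20 - 4 = 16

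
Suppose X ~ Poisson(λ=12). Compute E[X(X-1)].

E[X(X-1)] = E[X² - X] = E[X²] - E[X]
E[X] = 12
E[X²] = Var(X) + (E[X])² = 12 + (12)² = 156
E[X(X-1)] = 156 - 12 = 144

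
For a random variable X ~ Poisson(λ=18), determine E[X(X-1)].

E[X(X-1)] = E[X² - X] = E[X²] - E[X]
E[X] = 18
E[X²] = Var(X) + (E[X])² = 18 + (18)² = 342
E[X(X-1)] = 342 - 18 = 324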